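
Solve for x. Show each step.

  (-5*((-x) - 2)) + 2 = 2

Step 1. [(-5*((-x) - 2)) + 2 = 2] 2 comes off first (subtract 2) ⇒ sub: -5*((-x) - 2) = 0.
Step 2. [-5*((-x) - 2) = 0] divide by the outer -5, so div: (-x) - 2 = 0.
Step 3. [(-x) - 2 = 0] -2 is outermost — add 2 both sides, so sub: -x = 2.
Step 4. [-x = 2] LHS negated; negate both sides ⇒ neg: x = -2.

Answer: x ∈ {-2}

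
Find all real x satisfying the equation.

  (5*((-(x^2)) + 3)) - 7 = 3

Step 1. [(5*((-(x^2)) + 3)) - 7 = 3] the outer -7 inverts by adding 7, so sub: 5*((-(x^2)) + 3) = 10.
Step 2. [5*((-(x^2)) + 3) = 10] divide by the outer 5. So div: (-(x^2)) + 3 = 2.
Step 3. [(-(x^2)) + 3 = 2] subtract 3: x sits inside (… + 3) ⇒ sub: -(x^2) = -1.
Step 4. [-(x^2) = -1] leading − — multiply by −1 ⇒ neg: x^2 = 1.
Step 5. [x^2 = 1] √ both sides: 1 ≥ 0 gives two branches, so sqrt: x = 1 or -1.

Answer: x ∈ {-1, 1}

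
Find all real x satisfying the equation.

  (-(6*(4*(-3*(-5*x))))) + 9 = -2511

Step 1. [(-(6*(4*(-3*(-5*x))))) + 9 = -2511] subtract 9: x sits inside (… + 9) ⇒ sub: -(6*(4*(-3*(-5*x)))) = -2520.
Step 2. [-(6*(4*(-3*(-5*x)))) = -2520] leading − — multiply by −1 ⇒ neg: 6*(4*(-3*(-5*x))) = 2520.
Step 3. [6*(4*(-3*(-5*x))) = 2520] 6·(inner) — divide through by 6, so div: 4*(-3*(-5*x)) = 420.
Step 4. [4*(-3*(-5*x)) = 420] leading coefficient 4: divide by 4, so div: -3*(-5*x) = 105.
Step 5. [-3*(-5*x) = 105] -3 out front; divide by -3 ⇒ div: -5*x = -35.
Step 6. [-5*x = -35] LHS = -5·(…); ÷-5 both sides ⇒ div: x = 7.

Answer: x ∈ {7}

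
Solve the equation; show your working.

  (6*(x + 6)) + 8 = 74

Step 1. [(6*(x + 6)) + 8 = 74] peel the +8: subtract 8 from each side, so sub: 6*(x + 6) = 66.
Step 2. [6*(x + 6) = 66] divide by the outer 6, so div: x + 6 = 11.
Step 3. [x + 6 = 11] subtract 6: x sits inside (… + 6) ⇒ sub: x = 5.

Answer: x ∈ {5}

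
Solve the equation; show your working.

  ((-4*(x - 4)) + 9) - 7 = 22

Step 1. [((-4*(x - 4)) + 9) - 7 = 22] 7 comes off first (add 7) ⇒ sub: (-4*(x - 4)) + 9 = 29.
Step 2. [(-4*(x - 4)) + 9 = 29] +9 is outermost — subtract 9 both sides. So sub: -4*(x - 4) = 20.
Step 3. [-4*(x - 4) = 20] LHS = -4·(…); ÷-4 both sides, so div: x - 4 = -5.
Step 4. [x - 4 = -5] the outer -4 inverts by adding 4, so sub: x = -1.

Answer: x ∈ {-1}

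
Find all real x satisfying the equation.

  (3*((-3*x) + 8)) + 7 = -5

Step 1. [(3*((-3*x) + 8)) + 7 = -5] subtract 7: x sits inside (… + 7) ⇒ sub: 3*((-3*x) + 8) = -12.
Step 2. [3*((-3*x) + 8) = -12] 3 out front; divide by 3. So div: (-3*x) + 8 = -4.
Step 3. [(-3*x) + 8 = -4] 8 comes off first (subtract 8). So sub: -3*x = -12.
Step 4. [-3*x = -12] -3·(inner) — divide through by -3, so div: x = 4.

Answer: x ∈ {4}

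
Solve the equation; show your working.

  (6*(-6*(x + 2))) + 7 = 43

Step 1. [(6*(-6*(x + 2))) + 7 = 43] 7 comes off first (subtract 7). So sub: 6*(-6*(x + 2)) = 36.
Step 2. [6*(-6*(x + 2)) = 36] LHS = 6·(…); ÷6 both sides, so div: -6*(x + 2) = 6.
Step 3. [-6*(x + 2) = 6] -6·(inner) — divide through by -6 ⇒ div: x + 2 = -1.
Step 4. [x + 2 = -1] +2 is outermost — subtract 2 both sides. So sub: x = -3.

Answer: x ∈ {-3}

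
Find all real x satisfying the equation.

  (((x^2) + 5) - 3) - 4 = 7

Step 1. [(((x^2) + 5) - 3) - 4 = 7] 4 comes off first (add 4). So sub: ((x^2) + 5) - 3 = 11.
Step 2. [((x^2) + 5) - 3 = 11] 3 comes off first (add 3) ⇒ sub: (x^2) + 5 = 14.
Step 3. [(x^2) + 5 = 14] 5 comes off first (subtract 5), so sub: x^2 = 9.
Step 4. [x^2 = 9] LHS squared, RHS 9 ≥ 0: apply √ (±), so sqrt: x = 3 or -3.

Answer: x ∈ {-3, 3}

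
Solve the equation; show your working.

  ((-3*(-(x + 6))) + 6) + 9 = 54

Step 1. [((-3*(-(x + 6))) + 6) + 9 = 54] 9 comes off first (subtract 9) ⇒ sub: (-3*(-(x + 6))) + 6 = 45.
Step 2. [(-3*(-(x + 6))) + 6 = 45] the outer +6 inverts by subtracting 6 ⇒ sub: -3*(-(x + 6)) = 39.
Step 3. [-3*(-(x + 6)) = 39] divide by the outer -3, so div: -(x + 6) = -13.
Step 4. [-(x + 6) = -13] flip signs both sides, so neg: x + 6 = 13.
Step 5. [x + 6 = 13] peel the +6: subtract 6 from each side. So sub: x = 7.

Answer: x ∈ {7}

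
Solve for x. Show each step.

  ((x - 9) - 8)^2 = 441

Step 1. [((x - 9) - 8)^2 = 441] √ both sides: 441 ≥ 0 gives two branches. So sqrt: (x - 9) - 8 = 21 or -21.
Step 2. [(x - 9) - 8 = 21 or -21] -8 is outermost — add 8 both sides, so sub: x - 9 = 29 or -13.
Step 3. [x - 9 = 29 or -13] the outer -9 inverts by adding 9. So sub: x = 38 or -4.

Answer: x ∈ {-4, 38}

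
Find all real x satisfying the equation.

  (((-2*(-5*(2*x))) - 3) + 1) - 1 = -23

Step 1. [(((-2*(-5*(2*x))) - 3) + 1) - 1 = -23] the outer -1 inverts by adding 1, so sub: ((-2*(-5*(2*x))) - 3) + 1 = -22.
Step 2. [((-2*(-5*(2*x))) - 3) + 1 = -22] the outer +1 inverts by subtracting 1 ⇒ sub: (-2*(-5*(2*x))) - 3 = -23.
Step 3. [(-2*(-5*(2*x))) - 3 = -23] the outer -3 inverts by adding 3, so sub: -2*(-5*(2*x)) = -20.
Step 4. [-2*(-5*(2*x)) = -20] divide by the outer -2 ⇒ div: -5*(2*x) = 10.
Step 5. [-5*(2*x) = 10] -5 out front; divide by -5, so div: 2*x = -2.
Step 6. [2*x = -2] LHS = 2·(…); ÷2 both sides ⇒ div: x = -1.

Answer: x ∈ {-1}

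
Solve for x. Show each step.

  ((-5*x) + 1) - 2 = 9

Step 1. [((-5*x) + 1) - 2 = 9] the outer -2 inverts by adding 2, so sub: (-5*x) + 1 = 11.
Step 2. [(-5*x) + 1 = 11] +1 is outermost — subtract 1 both sides ⇒ sub: -5*x = 10.
Step 3. [-5*x = 10] -5 out front; divide by -5, so div: x = -2.

Answer: x ∈ {-2}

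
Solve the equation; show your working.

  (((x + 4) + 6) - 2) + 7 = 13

Step 1. [(((x + 4) + 6) - 2) + 7 = 13] 7 comes off first (subtract 7). So sub: ((x + 4) + 6) - 2 = 6.
Step 2. [((x + 4) + 6) - 2 = 6] add 2: x sits inside (… - 2), so sub: (x + 4) + 6 = 8.
Step 3. [(x + 4) + 6 = 8] +6 is outermost — subtract 6 both sides, so sub: x + 4 = 2.
Step 4. [x + 4 = 2] 4 comes off first (subtract 4). So sub: x = -2.

Answer: x ∈ {-2}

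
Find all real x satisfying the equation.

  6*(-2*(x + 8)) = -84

Step 1. [6*(-2*(x + 8)) = -84] 6·(inner) — divide through by 6. So div: -2*(x + 8) = -14.
Step 2. [-2*(x + 8) = -14] -2 out front; divide by -2, so div: x + 8 = 7.
Step 3. [x + 8 = 7] subtract 8: x sits inside (… + 8) ⇒ sub: x = -1.

Answer: x ∈ {-1}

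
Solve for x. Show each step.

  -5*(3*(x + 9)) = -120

Step 1. [-5*(3*(x + 9)) = -120] LHS = -5·(…); ÷-5 both sides, so div: 3*(x + 9) = 24.
Step 2. [3*(x + 9) = 24] leading coefficient 3: divide by 3, so div: x + 9 = 8.
Step 3. [x + 9 = 8] the outer +9 inverts by subtracting 9, so sub: x = -1.

Answer: x ∈ {-1}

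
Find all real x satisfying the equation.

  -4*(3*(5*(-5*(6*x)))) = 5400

Step 1. [-4*(3*(5*(-5*(6*x)))) = 5400] leading coefficient -4: divide by -4 ⇒ div: 3*(5*(-5*(6*x))) = -1350.
Step 2. [3*(5*(-5*(6*x))) = -1350] divide by the outer 3. So div: 5*(-5*(6*x)) = -450.
Step 3. [5*(-5*(6*x)) = -450] LHS = 5·(…); ÷5 both sides. So div: -5*(6*x) = -90.
Step 4. [-5*(6*x) = -90] leading coefficient -5: divide by -5. So div: 6*x = 18.
Step 5. [6*x = 18] 6 out front; divide by 6 ⇒ div: x = 3.

Answer: x ∈ {3}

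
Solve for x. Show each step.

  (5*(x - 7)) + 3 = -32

Step 1. [(5*(x - 7)) + 3 = -32] the outer +3 inverts by subtracting 3. So sub: 5*(x - 7) = -35.
Step 2. [5*(x - 7) = -35] 5 out front; divide by 5 ⇒ div: x - 7 = -7.
Step 3. [x - 7 = -7] add 7: x sits inside (… - 7) ⇒ sub: x = 0.

Answer: x ∈ {0}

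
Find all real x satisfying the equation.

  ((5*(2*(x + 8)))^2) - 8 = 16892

Step 1. [((5*(2*(x + 8)))^2) - 8 = 16892] -8 is outermost — add 8 both sides. So sub: (5*(2*(x + 8)))^2 = 16900.
Step 2. [(5*(2*(x + 8)))^2 = 16900] 16900 ≥ 0, LHS is (·)² — take ±√. So sqrt: 5*(2*(x + 8)) = 130 or -130.
Step 3. [5*(2*(x + 8)) = 130 or -130] leading coefficient 5: divide by 5, so div: 2*(x + 8) = 26 or -26.
Step 4. [2*(x + 8) = 26 or -26] leading coefficient 2: divide by 2, so div: x + 8 = 13 or -13.
Step 5. [x + 8 = 13 or -13] 8 comes off first (subtract 8). So sub: x = 5 or -21.

Answer: x ∈ {-21, 5}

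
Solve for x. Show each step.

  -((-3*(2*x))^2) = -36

Step 1. [-((-3*(2*x))^2) = -36] flip signs both sides. So neg: (-3*(2*x))^2 = 36.
Step 2. [(-3*(2*x))^2 = 36] √ both sides: 36 ≥ 0 gives two branches, so sqrt: -3*(2*x) = 6 or -6.
Step 3. [-3*(2*x) = 6 or -6] LHS = -3·(…); ÷-3 both sides. So div: 2*x = -2 or 2.
Step 4. [2*x = -2 or 2] divide by the outer 2, so div: x = -1 or 1.

Answer: x ∈ {-1, 1}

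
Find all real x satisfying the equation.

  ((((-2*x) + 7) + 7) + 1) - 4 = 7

Step 1. [((((-2*x) + 7) + 7) + 1) - 4 = 7] -4 is outermost — add 4 both sides ⇒ sub: (((-2*x) + 7) + 7) + 1 = 11.
Step 2. [(((-2*x) + 7) + 7) + 1 = 11] the outer +1 inverts by subtracting 1 ⇒ sub: ((-2*x) + 7) + 7 = 10.
Step 3. [((-2*x) + 7) + 7 = 10] +7 is outermost — subtract 7 both sides. So sub: (-2*x) + 7 = 3.
Step 4. [(-2*x) + 7 = 3] the outer +7 inverts by subtracting 7 ⇒ sub: -2*x = -4.
Step 5. [-2*x = -4] leading coefficient -2: divide by -2, so div: x = 2.

Answer: x ∈ {2}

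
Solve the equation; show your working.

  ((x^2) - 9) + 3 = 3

Step 1. [((x^2) - 9) + 3 = 3] 3 comes off first (subtract 3), so sub: (x^2) - 9 = 0.
Step 2. [(x^2) - 9 = 0] add 9: x sits inside (… - 9), so sub: x^2 = 9.
Step 3. [x^2 = 9] LHS squared, RHS 9 ≥ 0: apply √ (±) ⇒ sqrt: x = 3 or -3.

Answer: x ∈ {-3, 3}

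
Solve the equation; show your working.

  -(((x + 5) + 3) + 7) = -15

Step 1. [-(((x + 5) + 3) + 7) = -15] LHS negated; negate both sides. So neg: ((x + 5) + 3) + 7 = 15.
Step 2. [((x + 5) + 3) + 7 = 15] the outer +7 inverts by subtracting 7, so sub: (x + 5) + 3 = 8.
Step 3. [(x + 5) + 3 = 8] +3 is outermost — subtract 3 both sides, so sub: x + 5 = 5.
Step 4. [x + 5 = 5] 5 comes off first (subtract 5). So sub: x = 0.

Answer: x ∈ {0}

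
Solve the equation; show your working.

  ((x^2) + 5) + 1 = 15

Step 1. [((x^2) + 5) + 1 = 15] +1 is outermost — subtract 1 both sides ⇒ sub: (x^2) + 5 = 14.
Step 2. [(x^2) + 5 = 14] 5 comes off first (subtract 5). So sub: x^2 = 9.
Step 3. [x^2 = 9] LHS squared, RHS 9 ≥ 0: apply √ (±), so sqrt: x = 3 or -3.

Answer: x ∈ {-3, 3}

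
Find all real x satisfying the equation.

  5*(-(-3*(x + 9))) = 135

Step 1. [5*(-(-3*(x + 9))) = 135] leading coefficient 5: divide by 5. So div: -(-3*(x + 9)) = 27.
Step 2. [-(-3*(x + 9)) = 27] LHS negated; negate both sides, so neg: -3*(x + 9) = -27.
Step 3. [-3*(x + 9) = -27] -3 out front; divide by -3 ⇒ div: x + 9 = 9.
Step 4. [x + 9 = 9] 9 comes off first (subtract 9), so sub: x = 0.

Answer: x ∈ {0}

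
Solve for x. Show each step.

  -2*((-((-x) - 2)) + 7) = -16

Step 1. [-2*((-((-x) - 2)) + 7) = -16] -2·(inner) — divide through by -2 ⇒ div: (-((-x) - 2)) + 7 = 8.
Step 2. [(-((-x) - 2)) + 7 = 8] +7 is outermost — subtract 7 both sides ⇒ sub: -((-x) - 2) = 1.
Step 3. [-((-x) - 2) = 1] LHS negated; negate both sides ⇒ neg: (-x) - 2 = -1.
Step 4. [(-x) - 2 = -1] peel the -2: add 2 from each side. So sub: -x = 1.
Step 5. [-x = 1] flip signs both sides. So neg: x = -1.

Answer: x ∈ {-1}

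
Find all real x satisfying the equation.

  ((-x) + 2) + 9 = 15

Step 1. [((-x) + 2) + 9 = 15] +9 is outermost — subtract 9 both sides, so sub: (-x) + 2 = 6.
Step 2. [(-x) + 2 = 6] peel the +2: subtract 2 from each side ⇒ sub: -x = 4.
Step 3. [-x = 4] leading − — multiply by −1 ⇒ neg: x = -4.

Answer: x ∈ {-4}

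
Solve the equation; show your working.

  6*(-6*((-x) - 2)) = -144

Step 1. [6*(-6*((-x) - 2)) = -144] leading coefficient 6: divide by 6. So div: -6*((-x) - 2) = -24.
Step 2. [-6*((-x) - 2) = -24] divide by the outer -6. So div: (-x) - 2 = 4.
Step 3. [(-x) - 2 = 4] the outer -2 inverts by adding 2, so sub: -x = 6.
Step 4. [-x = 6] LHS negated; negate both sides, so neg: x = -6.

Answer: x ∈ {-6}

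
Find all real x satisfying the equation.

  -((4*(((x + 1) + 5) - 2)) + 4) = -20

Step 1. [-((4*(((x + 1) + 5) - 2)) + 4) = -20] flip signs both sides ⇒ neg: (4*(((x + 1) + 5) - 2)) + 4 = 20.
Step 2. [(4*(((x + 1) + 5) - 2)) + 4 = 20] 4 divides every term; factor it out, so factor: (((x + 1) + 5) - 2) + 1 = 5.
Step 3. [(((x + 1) + 5) - 2) + 1 = 5] subtract 1: x sits inside (… + 1). So sub: ((x + 1) + 5) - 2 = 4.
Step 4. [((x + 1) + 5) - 2 = 4] 2 comes off first (add 2). So sub: (x + 1) + 5 = 6.
Step 5. [(x + 1) + 5 = 6] +5 is outermost — subtract 5 both sides ⇒ sub: x + 1 = 1.
Step 6. [x + 1 = 1] 1 comes off first (subtract 1) ⇒ sub: x = 0.

Answer: x ∈ {0}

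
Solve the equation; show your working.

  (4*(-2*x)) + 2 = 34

Step 1. [(4*(-2*x)) + 2 = 34] subtract 2: x sits inside (… + 2), so sub: 4*(-2*x) = 32.
Step 2. [4*(-2*x) = 32] leading coefficient 4: divide by 4 ⇒ div: -2*x = 8.
Step 3. [-2*x = 8] -2 out front; divide by -2 ⇒ div: x = -4.

Answer: x ∈ {-4}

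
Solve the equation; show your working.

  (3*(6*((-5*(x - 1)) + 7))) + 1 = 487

Step 1. [(3*(6*((-5*(x - 1)) + 7))) + 1 = 487] the outer +1 inverts by subtracting 1 ⇒ sub: 3*(6*((-5*(x - 1)) + 7)) = 486.
Step 2. [3*(6*((-5*(x - 1)) + 7)) = 486] leading coefficient 3: divide by 3, so div: 6*((-5*(x - 1)) + 7) = 162.
Step 3. [6*((-5*(x - 1)) + 7) = 162] LHS = 6·(…); ÷6 both sides ⇒ div: (-5*(x - 1)) + 7 = 27.
Step 4. [(-5*(x - 1)) + 7 = 27] subtract 7: x sits inside (… + 7). So sub: -5*(x - 1) = 20.
Step 5. [-5*(x - 1) = 20] divide by the outer -5. So div: x - 1 = -4.
Step 6. [x - 1 = -4] add 1: x sits inside (… - 1) ⇒ sub: x = -3.

Answer: x ∈ {-3}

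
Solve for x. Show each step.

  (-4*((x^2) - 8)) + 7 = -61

Step 1. [(-4*((x^2) - 8)) + 7 = -61] subtract 7: x sits inside (… + 7). So sub: -4*((x^2) - 8) = -68.
Step 2. [-4*((x^2) - 8) = -68] divide by the outer -4, so div: (x^2) - 8 = 17.
Step 3. [(x^2) - 8 = 17] peel the -8: add 8 from each side. So sub: x^2 = 25.
Step 4. [x^2 = 25] √ both sides: 25 ≥ 0 gives two branches ⇒ sqrt: x = 5 or -5.

Answer: x ∈ {-5, 5}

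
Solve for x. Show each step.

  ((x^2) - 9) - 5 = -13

Step 1. [((x^2) - 9) - 5 = -13] peel the -5: add 5 from each side. So sub: (x^2) - 9 = -8.
Step 2. [(x^2) - 9 = -8] 9 comes off first (add 9). So sub: x^2 = 1.
Step 3. [x^2 = 1] √ both sides: 1 ≥ 0 gives two branches, so sqrt: x = 1 or -1.

Answer: x ∈ {-1, 1}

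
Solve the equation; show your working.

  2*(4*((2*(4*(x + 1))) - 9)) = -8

Step 1. [2*(4*((2*(4*(x + 1))) - 9)) = -8] divide by the outer 2. So div: 4*((2*(4*(x + 1))) - 9) = -4.
Step 2. [4*((2*(4*(x + 1))) - 9) = -4] leading coefficient 4: divide by 4. So div: (2*(4*(x + 1))) - 9 = -1.
Step 3. [(2*(4*(x + 1))) - 9 = -1] peel the -9: add 9 from each side, so sub: 2*(4*(x + 1)) = 8.
Step 4. [2*(4*(x + 1)) = 8] LHS = 2·(…); ÷2 both sides ⇒ div: 4*(x + 1) = 4.
Step 5. [4*(x + 1) = 4] leading coefficient 4: divide by 4. So div: x + 1 = 1.
Step 6. [x + 1 = 1] 1 comes off first (subtract 1), so sub: x = 0.

Answer: x ∈ {0}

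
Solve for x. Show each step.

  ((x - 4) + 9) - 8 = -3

Step 1. [((x - 4) + 9) - 8 = -3] peel the -8: add 8 from each side ⇒ sub: (x - 4) + 9 = 5.
Step 2. [(x - 4) + 9 = 5] the outer +9 inverts by subtracting 9 ⇒ sub: x - 4 = -4.
Step 3. [x - 4 = -4] -4 is outermost — add 4 both sides ⇒ sub: x = 0.

Answer: x ∈ {0}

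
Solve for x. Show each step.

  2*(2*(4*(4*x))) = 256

Step 1. [2*(2*(4*(4*x))) = 256] 2 out front; divide by 2 ⇒ div: 2*(4*(4*x)) = 128.
Step 2. [2*(4*(4*x)) = 128] 2·(inner) — divide through by 2, so div: 4*(4*x) = 64.
Step 3. [4*(4*x) = 64] 4 out front; divide by 4. So div: 4*x = 16.
Step 4. [4*x = 16] LHS = 4·(…); ÷4 both sides, so div: x = 4.

Answer: x ∈ {4}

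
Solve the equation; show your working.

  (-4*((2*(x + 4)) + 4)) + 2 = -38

Step 1. [(-4*((2*(x + 4)) + 4)) + 2 = -38] 2 comes off first (subtract 2), so sub: -4*((2*(x + 4)) + 4) = -40.
Step 2. [-4*((2*(x + 4)) + 4) = -40] divide by the outer -4, so div: (2*(x + 4)) + 4 = 10.
Step 3. [(2*(x + 4)) + 4 = 10] peel the +4: subtract 4 from each side ⇒ sub: 2*(x + 4) = 6.
Step 4. [2*(x + 4) = 6] 2 out front; divide by 2, so div: x + 4 = 3.
Step 5. [x + 4 = 3] 4 comes off first (subtract 4), so sub: x = -1.

Answer: x ∈ {-1}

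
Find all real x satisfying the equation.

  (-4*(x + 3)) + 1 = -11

Step 1. [(-4*(x + 3)) + 1 = -11] the outer +1 inverts by subtracting 1 ⇒ sub: -4*(x + 3) = -12.
Step 2. [-4*(x + 3) = -12] -4·(inner) — divide through by -4, so div: x + 3 = 3.
Step 3. [x + 3 = 3] subtract 3: x sits inside (… + 3), so sub: x = 0.

Answer: x ∈ {0}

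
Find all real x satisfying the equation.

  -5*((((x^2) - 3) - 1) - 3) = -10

Step 1. [-5*((((x^2) - 3) - 1) - 3) = -10] -5 out front; divide by -5 ⇒ div: (((x^2) - 3) - 1) - 3 = 2.
Step 2. [(((x^2) - 3) - 1) - 3 = 2] the outer -3 inverts by adding 3, so sub: ((x^2) - 3) - 1 = 5.
Step 3. [((x^2) - 3) - 1 = 5] 1 comes off first (add 1), so sub: (x^2) - 3 = 6.
Step 4. [(x^2) - 3 = 6] -3 is outermost — add 3 both sides. So sub: x^2 = 9.
Step 5. [x^2 = 9] LHS squared, RHS 9 ≥ 0: apply √ (±) ⇒ sqrt: x = 3 or -3.

Answer: x ∈ {-3, 3}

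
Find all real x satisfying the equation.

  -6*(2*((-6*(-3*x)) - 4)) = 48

Step 1. [-6*(2*((-6*(-3*x)) - 4)) = 48] divide by the outer -6 ⇒ div: 2*((-6*(-3*x)) - 4) = -8.
Step 2. [2*((-6*(-3*x)) - 4) = -8] leading coefficient 2: divide by 2, so div: (-6*(-3*x)) - 4 = -4.
Step 3. [(-6*(-3*x)) - 4 = -4] add 4: x sits inside (… - 4) ⇒ sub: -6*(-3*x) = 0.
Step 4. [-6*(-3*x) = 0] LHS = -6·(…); ÷-6 both sides, so div: -3*x = 0.
Step 5. [-3*x = 0] divide by the outer -3 ⇒ div: x = 0.

Answer: x ∈ {0}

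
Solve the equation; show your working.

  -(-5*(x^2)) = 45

Step 1. [-(-5*(x^2)) = 45] leading − — multiply by −1, so neg: -5*(x^2) = -45.
Step 2. [-5*(x^2) = -45] leading coefficient -5: divide by -5. So div: x^2 = 9.
Step 3. [x^2 = 9] LHS squared, RHS 9 ≥ 0: apply √ (±). So sqrt: x = 3 or -3.

Answer: x ∈ {-3, 3}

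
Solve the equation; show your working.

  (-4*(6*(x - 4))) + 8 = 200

Step 1. [(-4*(6*(x - 4))) + 8 = 200] common factor -4 (LHS and 200) — divide through ⇒ factor: (6*(x - 4)) - 2 = -50.
Step 2. [(6*(x - 4)) - 2 = -50] 2 comes off first (add 2). So sub: 6*(x - 4) = -48.
Step 3. [6*(x - 4) = -48] LHS = 6·(…); ÷6 both sides ⇒ div: x - 4 = -8.
Step 4. [x - 4 = -8] add 4: x sits inside (… - 4), so sub: x = -4.

Answer: x ∈ {-4}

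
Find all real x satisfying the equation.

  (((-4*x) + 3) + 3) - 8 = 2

Step 1. [(((-4*x) + 3) + 3) - 8 = 2] the outer -8 inverts by adding 8. So sub: ((-4*x) + 3) + 3 = 10.
Step 2. [((-4*x) + 3) + 3 = 10] the outer +3 inverts by subtracting 3 ⇒ sub: (-4*x) + 3 = 7.
Step 3. [(-4*x) + 3 = 7] subtract 3: x sits inside (… + 3). So sub: -4*x = 4.
Step 4. [-4*x = 4] divide by the outer -4 ⇒ div: x = -1.

Answer: x ∈ {-1}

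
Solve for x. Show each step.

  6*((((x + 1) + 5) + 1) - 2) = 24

Step 1. [6*((((x + 1) + 5) + 1) - 2) = 24] divide by the outer 6 ⇒ div: (((x + 1) + 5) + 1) - 2 = 4.
Step 2. [(((x + 1) + 5) + 1) - 2 = 4] the outer -2 inverts by adding 2, so sub: ((x + 1) + 5) + 1 = 6.
Step 3. [((x + 1) + 5) + 1 = 6] 1 comes off first (subtract 1), so sub: (x + 1) + 5 = 5.
Step 4. [(x + 1) + 5 = 5] +5 is outermost — subtract 5 both sides, so sub: x + 1 = 0.
Step 5. [x + 1 = 0] peel the +1: subtract 1 from each side ⇒ sub: x = -1.

Answer: x ∈ {-1}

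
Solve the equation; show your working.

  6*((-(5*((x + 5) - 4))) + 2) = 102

Step 1. [6*((-(5*((x + 5) - 4))) + 2) = 102] 6·(inner) — divide through by 6. So div: (-(5*((x + 5) - 4))) + 2 = 17.
Step 2. [(-(5*((x + 5) - 4))) + 2 = 17] peel the +2: subtract 2 from each side, so sub: -(5*((x + 5) - 4)) = 15.
Step 3. [-(5*((x + 5) - 4)) = 15] leading − — multiply by −1 ⇒ neg: 5*((x + 5) - 4) = -15.
Step 4. [5*((x + 5) - 4) = -15] 5·(inner) — divide through by 5, so div: (x + 5) - 4 = -3.
Step 5. [(x + 5) - 4 = -3] peel the -4: add 4 from each side. So sub: x + 5 = 1.
Step 6. [x + 5 = 1] peel the +5: subtract 5 from each side, so sub: x = -4.

Answer: x ∈ {-4}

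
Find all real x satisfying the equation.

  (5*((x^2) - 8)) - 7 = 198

Step 1. [(5*((x^2) - 8)) - 7 = 198] add 7: x sits inside (… - 7), so sub: 5*((x^2) - 8) = 205.
Step 2. [5*((x^2) - 8) = 205] 5·(inner) — divide through by 5. So div: (x^2) - 8 = 41.
Step 3. [(x^2) - 8 = 41] the outer -8 inverts by adding 8 ⇒ sub: x^2 = 49.
Step 4. [x^2 = 49] LHS squared, RHS 49 ≥ 0: apply √ (±), so sqrt: x = 7 or -7.

Answer: x ∈ {-7, 7}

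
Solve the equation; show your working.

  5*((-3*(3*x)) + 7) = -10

Step 1. [5*((-3*(3*x)) + 7) = -10] leading coefficient 5: divide by 5 ⇒ div: (-3*(3*x)) + 7 = -2.
Step 2. [(-3*(3*x)) + 7 = -2] 7 comes off first (subtract 7), so sub: -3*(3*x) = -9.
Step 3. [-3*(3*x) = -9] leading coefficient -3: divide by -3, so div: 3*x = 3.
Step 4. [3*x = 3] leading coefficient 3: divide by 3, so div: x = 1.

Answer: x ∈ {1}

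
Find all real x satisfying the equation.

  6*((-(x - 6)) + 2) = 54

Step 1. [6*((-(x - 6)) + 2) = 54] 6 out front; divide by 6 ⇒ div: (-(x - 6)) + 2 = 9.
Step 2. [(-(x - 6)) + 2 = 9] 2 comes off first (subtract 2). So sub: -(x - 6) = 7.
Step 3. [-(x - 6) = 7] flip signs both sides. So neg: x - 6 = -7.
Step 4. [x - 6 = -7] peel the -6: add 6 from each side, so sub: x = -1.

Answer: x ∈ {-1}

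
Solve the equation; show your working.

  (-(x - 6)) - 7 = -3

Step 1. [(-(x - 6)) - 7 = -3] 7 comes off first (add 7) ⇒ sub: -(x - 6) = 4.
Step 2. [-(x - 6) = 4] flip signs both sides, so neg: x - 6 = -4.
Step 3. [x - 6 = -4] add 6: x sits inside (… - 6), so sub: x = 2.

Answer: x ∈ {2}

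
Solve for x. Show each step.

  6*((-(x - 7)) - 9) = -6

Step 1. [6*((-(x - 7)) - 9) = -6] leading coefficient 6: divide by 6 ⇒ div: (-(x - 7)) - 9 = -1.
Step 2. [(-(x - 7)) - 9 = -1] 9 comes off first (add 9) ⇒ sub: -(x - 7) = 8.
Step 3. [-(x - 7) = 8] flip signs both sides ⇒ neg: x - 7 = -8.
Step 4. [x - 7 = -8] the outer -7 inverts by adding 7. So sub: x = -1.

Answer: x ∈ {-1}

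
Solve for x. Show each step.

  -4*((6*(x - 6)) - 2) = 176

Step 1. [-4*((6*(x - 6)) - 2) = 176] divide by the outer -4. So div: (6*(x - 6)) - 2 = -44.
Step 2. [(6*(x - 6)) - 2 = -44] 2 comes off first (add 2). So sub: 6*(x - 6) = -42.
Step 3. [6*(x - 6) = -42] divide by the outer 6, so div: x - 6 = -7.
Step 4. [x - 6 = -7] peel the -6: add 6 from each side. So sub: x = -1.

Answer: x ∈ {-1}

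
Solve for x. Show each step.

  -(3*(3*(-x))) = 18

Step 1. [-(3*(3*(-x))) = 18] flip signs both sides. So neg: 3*(3*(-x)) = -18.
Step 2. [3*(3*(-x)) = -18] 3 out front; divide by 3, so div: 3*(-x) = -6.
Step 3. [3*(-x) = -6] 3·(inner) — divide through by 3, so div: -x = -2.
Step 4. [-x = -2] flip signs both sides. So neg: x = 2.

Answer: x ∈ {2}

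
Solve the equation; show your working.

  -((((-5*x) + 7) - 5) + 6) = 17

Step 1. [-((((-5*x) + 7) - 5) + 6) = 17] leading − — multiply by −1. So neg: (((-5*x) + 7) - 5) + 6 = -17.
Step 2. [(((-5*x) + 7) - 5) + 6 = -17] subtract 6: x sits inside (… + 6), so sub: ((-5*x) + 7) - 5 = -23.
Step 3. [((-5*x) + 7) - 5 = -23] the outer -5 inverts by adding 5. So sub: (-5*x) + 7 = -18.
Step 4. [(-5*x) + 7 = -18] +7 is outermost — subtract 7 both sides, so sub: -5*x = -25.
Step 5. [-5*x = -25] LHS = -5·(…); ÷-5 both sides. So div: x = 5.

Answer: x ∈ {5}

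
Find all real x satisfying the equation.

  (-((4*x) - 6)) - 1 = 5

Step 1. [(-((4*x) - 6)) - 1 = 5] -1 is outermost — add 1 both sides. So sub: -((4*x) - 6) = 6.
Step 2. [-((4*x) - 6) = 6] LHS negated; negate both sides, so neg: (4*x) - 6 = -6.
Step 3. [(4*x) - 6 = -6] peel the -6: add 6 from each side, so sub: 4*x = 0.
Step 4. [4*x = 0] 4 out front; divide by 4, so div: x = 0.

Answer: x ∈ {0}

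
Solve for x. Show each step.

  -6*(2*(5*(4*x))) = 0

Step 1. [-6*(2*(5*(4*x))) = 0] LHS = -6·(…); ÷-6 both sides, so div: 2*(5*(4*x)) = 0.
Step 2. [2*(5*(4*x)) = 0] 2·(inner) — divide through by 2 ⇒ div: 5*(4*x) = 0.
Step 3. [5*(4*x) = 0] LHS = 5·(…); ÷5 both sides. So div: 4*x = 0.
Step 4. [4*x = 0] 4 out front; divide by 4, so div: x = 0.

Answer: x ∈ {0}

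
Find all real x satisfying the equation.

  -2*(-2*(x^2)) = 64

Step 1. [-2*(-2*(x^2)) = 64] divide by the outer -2. So div: -2*(x^2) = -32.
Step 2. [-2*(x^2) = -32] -2·(inner) — divide through by -2 ⇒ div: x^2 = 16.
Step 3. [x^2 = 16] √ both sides: 16 ≥ 0 gives two branches, so sqrt: x = 4 or -4.

Answer: x ∈ {-4, 4}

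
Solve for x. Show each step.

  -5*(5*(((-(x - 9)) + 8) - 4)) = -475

Step 1. [-5*(5*(((-(x - 9)) + 8) - 4)) = -475] -5·(inner) — divide through by -5. So div: 5*(((-(x - 9)) + 8) - 4) = 95.
Step 2. [5*(((-(x - 9)) + 8) - 4) = 95] divide by the outer 5. So div: ((-(x - 9)) + 8) - 4 = 19.
Step 3. [((-(x - 9)) + 8) - 4 = 19] peel the -4: add 4 from each side, so sub: (-(x - 9)) + 8 = 23.
Step 4. [(-(x - 9)) + 8 = 23] the outer +8 inverts by subtracting 8 ⇒ sub: -(x - 9) = 15.
Step 5. [-(x - 9) = 15] LHS negated; negate both sides ⇒ neg: x - 9 = -15.
Step 6. [x - 9 = -15] peel the -9: add 9 from each side, so sub: x = -6.

Answer: x ∈ {-6}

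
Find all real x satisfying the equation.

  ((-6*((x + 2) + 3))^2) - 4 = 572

Step 1. [((-6*((x + 2) + 3))^2) - 4 = 572] peel the -4: add 4 from each side, so sub: (-6*((x + 2) + 3))^2 = 576.
Step 2. [(-6*((x + 2) + 3))^2 = 576] LHS squared, RHS 576 ≥ 0: apply √ (±). So sqrt: -6*((x + 2) + 3) = 24 or -24.
Step 3. [-6*((x + 2) + 3) = 24 or -24] -6·(inner) — divide through by -6 ⇒ div: (x + 2) + 3 = -4 or 4.
Step 4. [(x + 2) + 3 = -4 or 4] +3 is outermost — subtract 3 both sides. So sub: x + 2 = -7 or 1.
Step 5. [x + 2 = -7 or 1] the outer +2 inverts by subtracting 2. So sub: x = -9 or -1.

Answer: x ∈ {-9, -1}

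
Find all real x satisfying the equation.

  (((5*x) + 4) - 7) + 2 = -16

Step 1. [(((5*x) + 4) - 7) + 2 = -16] the outer +2 inverts by subtracting 2 ⇒ sub: ((5*x) + 4) - 7 = -18.
Step 2. [((5*x) + 4) - 7 = -18] peel the -7: add 7 from each side. So sub: (5*x) + 4 = -11.
Step 3. [(5*x) + 4 = -11] peel the +4: subtract 4 from each side, so sub: 5*x = -15.
Step 4. [5*x = -15] 5·(inner) — divide through by 5, so div: x = -3.

Answer: x ∈ {-3}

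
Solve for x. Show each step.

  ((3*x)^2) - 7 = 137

Step 1. [((3*x)^2) - 7 = 137] -7 is outermost — add 7 both sides. So sub: (3*x)^2 = 144.
Step 2. [(3*x)^2 = 144] 144 ≥ 0, LHS is (·)² — take ±√, so sqrt: 3*x = 12 or -12.
Step 3. [3*x = 12 or -12] leading coefficient 3: divide by 3. So div: x = 4 or -4.

Answer: x ∈ {-4, 4}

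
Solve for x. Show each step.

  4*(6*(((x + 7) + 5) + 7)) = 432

Step 1. [4*(6*(((x + 7) + 5) + 7)) = 432] 4·(inner) — divide through by 4. So div: 6*(((x + 7) + 5) + 7) = 108.
Step 2. [6*(((x + 7) + 5) + 7) = 108] divide by the outer 6 ⇒ div: ((x + 7) + 5) + 7 = 18.
Step 3. [((x + 7) + 5) + 7 = 18] 7 comes off first (subtract 7) ⇒ sub: (x + 7) + 5 = 11.
Step 4. [(x + 7) + 5 = 11] peel the +5: subtract 5 from each side. So sub: x + 7 = 6.
Step 5. [x + 7 = 6] peel the +7: subtract 7 from each side ⇒ sub: x = -1.

Answer: x ∈ {-1}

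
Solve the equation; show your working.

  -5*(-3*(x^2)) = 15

Step 1. [-5*(-3*(x^2)) = 15] divide by the outer -5, so div: -3*(x^2) = -3.
Step 2. [-3*(x^2) = -3] -3 out front; divide by -3. So div: x^2 = 1.
Step 3. [x^2 = 1] √ both sides: 1 ≥ 0 gives two branches. So sqrt: x = 1 or -1.

Answer: x ∈ {-1, 1}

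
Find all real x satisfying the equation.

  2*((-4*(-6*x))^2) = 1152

Step 1. [2*((-4*(-6*x))^2) = 1152] LHS = 2·(…); ÷2 both sides. So div: (-4*(-6*x))^2 = 576.
Step 2. [(-4*(-6*x))^2 = 576] 576 ≥ 0, LHS is (·)² — take ±√, so sqrt: -4*(-6*x) = 24 or -24.
Step 3. [-4*(-6*x) = 24 or -24] -4·(inner) — divide through by -4, so div: -6*x = -6 or 6.
Step 4. [-6*x = -6 or 6] divide by the outer -6, so div: x = 1 or -1.

Answer: x ∈ {-1, 1}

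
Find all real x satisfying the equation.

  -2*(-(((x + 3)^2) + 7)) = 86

Step 1. [-2*(-(((x + 3)^2) + 7)) = 86] divide by the outer -2, so div: -(((x + 3)^2) + 7) = -43.
Step 2. [-(((x + 3)^2) + 7) = -43] leading − — multiply by −1 ⇒ neg: ((x + 3)^2) + 7 = 43.
Step 3. [((x + 3)^2) + 7 = 43] 7 comes off first (subtract 7), so sub: (x + 3)^2 = 36.
Step 4. [(x + 3)^2 = 36] LHS squared, RHS 36 ≥ 0: apply √ (±), so sqrt: x + 3 = 6 or -6.
Step 5. [x + 3 = 6 or -6] +3 is outermost — subtract 3 both sides, so sub: x = 3 or -9.

Answer: x ∈ {-9, 3}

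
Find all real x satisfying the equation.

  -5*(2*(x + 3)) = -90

Step 1. [-5*(2*(x + 3)) = -90] -5 out front; divide by -5 ⇒ div: 2*(x + 3) = 18.
Step 2. [2*(x + 3) = 18] 2 out front; divide by 2 ⇒ div: x + 3 = 9.
Step 3. [x + 3 = 9] subtract 3: x sits inside (… + 3), so sub: x = 6.

Answer: x ∈ {6}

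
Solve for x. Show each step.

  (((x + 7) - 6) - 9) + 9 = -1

Step 1. [(((x + 7) - 6) - 9) + 9 = -1] peel the +9: subtract 9 from each side ⇒ sub: ((x + 7) - 6) - 9 = -10.
Step 2. [((x + 7) - 6) - 9 = -10] peel the -9: add 9 from each side, so sub: (x + 7) - 6 = -1.
Step 3. [(x + 7) - 6 = -1] the outer -6 inverts by adding 6. So sub: x + 7 = 5.
Step 4. [x + 7 = 5] peel the +7: subtract 7 from each side. So sub: x = -2.

Answer: x ∈ {-2}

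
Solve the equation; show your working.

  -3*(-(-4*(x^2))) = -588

Step 1. [-3*(-(-4*(x^2))) = -588] -3 out front; divide by -3, so div: -(-4*(x^2)) = 196.
Step 2. [-(-4*(x^2)) = 196] flip signs both sides. So neg: -4*(x^2) = -196.
Step 3. [-4*(x^2) = -196] LHS = -4·(…); ÷-4 both sides ⇒ div: x^2 = 49.
Step 4. [x^2 = 49] LHS squared, RHS 49 ≥ 0: apply √ (±). So sqrt: x = 7 or -7.

Answer: x ∈ {-7, 7}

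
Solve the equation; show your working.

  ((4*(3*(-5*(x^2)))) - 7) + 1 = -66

Step 1. [((4*(3*(-5*(x^2)))) - 7) + 1 = -66] peel the +1: subtract 1 from each side ⇒ sub: (4*(3*(-5*(x^2)))) - 7 = -67.
Step 2. [(4*(3*(-5*(x^2)))) - 7 = -67] 7 comes off first (add 7), so sub: 4*(3*(-5*(x^2))) = -60.
Step 3. [4*(3*(-5*(x^2))) = -60] 4·(inner) — divide through by 4. So div: 3*(-5*(x^2)) = -15.
Step 4. [3*(-5*(x^2)) = -15] LHS = 3·(…); ÷3 both sides, so div: -5*(x^2) = -5.
Step 5. [-5*(x^2) = -5] divide by the outer -5, so div: x^2 = 1.
Step 6. [x^2 = 1] √ both sides: 1 ≥ 0 gives two branches. So sqrt: x = 1 or -1.

Answer: x ∈ {-1, 1}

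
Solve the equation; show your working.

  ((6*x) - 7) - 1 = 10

Step 1. [((6*x) - 7) - 1 = 10] the outer -1 inverts by adding 1. So sub: (6*x) - 7 = 11.
Step 2. [(6*x) - 7 = 11] 7 comes off first (add 7) ⇒ sub: 6*x = 18.
Step 3. [6*x = 18] 6 out front; divide by 6 ⇒ div: x = 3.

Answer: x ∈ {3}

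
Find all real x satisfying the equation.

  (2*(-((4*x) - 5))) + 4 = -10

Step 1. [(2*(-((4*x) - 5))) + 4 = -10] peel the +4: subtract 4 from each side ⇒ sub: 2*(-((4*x) - 5)) = -14.
Step 2. [2*(-((4*x) - 5)) = -14] 2·(inner) — divide through by 2 ⇒ div: -((4*x) - 5) = -7.
Step 3. [-((4*x) - 5) = -7] leading − — multiply by −1, so neg: (4*x) - 5 = 7.
Step 4. [(4*x) - 5 = 7] 5 comes off first (add 5). So sub: 4*x = 12.
Step 5. [4*x = 12] 4 out front; divide by 4, so div: x = 3.

Answer: x ∈ {3}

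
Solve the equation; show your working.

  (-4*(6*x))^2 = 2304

Step 1. [(-4*(6*x))^2 = 2304] √ both sides: 2304 ≥ 0 gives two branches ⇒ sqrt: -4*(6*x) = 48 or -48.
Step 2. [-4*(6*x) = 48 or -48] leading coefficient -4: divide by -4. So div: 6*x = -12 or 12.
Step 3. [6*x = -12 or 12] 6·(inner) — divide through by 6, so div: x = -2 or 2.

Answer: x ∈ {-2, 2}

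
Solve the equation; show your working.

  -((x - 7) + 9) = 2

Step 1. [-((x - 7) + 9) = 2] LHS negated; negate both sides, so neg: (x - 7) + 9 = -2.
Step 2. [(x - 7) + 9 = -2] 9 comes off first (subtract 9) ⇒ sub: x - 7 = -11.
Step 3. [x - 7 = -11] peel the -7: add 7 from each side, so sub: x = -4.

Answer: x ∈ {-4}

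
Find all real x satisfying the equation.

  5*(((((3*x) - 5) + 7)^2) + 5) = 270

Step 1. [5*(((((3*x) - 5) + 7)^2) + 5) = 270] leading coefficient 5: divide by 5. So div: ((((3*x) - 5) + 7)^2) + 5 = 54.
Step 2. [((((3*x) - 5) + 7)^2) + 5 = 54] 5 comes off first (subtract 5), so sub: (((3*x) - 5) + 7)^2 = 49.
Step 3. [(((3*x) - 5) + 7)^2 = 49] √ both sides: 49 ≥ 0 gives two branches, so sqrt: ((3*x) - 5) + 7 = 7 or -7.
Step 4. [((3*x) - 5) + 7 = 7 or -7] peel the +7: subtract 7 from each side ⇒ sub: (3*x) - 5 = 0 or -14.
Step 5. [(3*x) - 5 = 0 or -14] -5 is outermost — add 5 both sides, so sub: 3*x = 5 or -9.
Step 6. [3*x = 5 or -9] divide by the outer 3. So div: x = 5/3 or -3.

Answer: x ∈ {-3, 5/3}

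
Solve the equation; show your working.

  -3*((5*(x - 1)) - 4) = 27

Step 1. [-3*((5*(x - 1)) - 4) = 27] -3 out front; divide by -3. So div: (5*(x - 1)) - 4 = -9.
Step 2. [(5*(x - 1)) - 4 = -9] peel the -4: add 4 from each side. So sub: 5*(x - 1) = -5.
Step 3. [5*(x - 1) = -5] leading coefficient 5: divide by 5 ⇒ div: x - 1 = -1.
Step 4. [x - 1 = -1] the outer -1 inverts by adding 1 ⇒ sub: x = 0.

Answer: x ∈ {0}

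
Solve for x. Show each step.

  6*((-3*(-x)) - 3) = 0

Step 1. [6*((-3*(-x)) - 3) = 0] 6 out front; divide by 6, so div: (-3*(-x)) - 3 = 0.
Step 2. [(-3*(-x)) - 3 = 0] 3 comes off first (add 3), so sub: -3*(-x) = 3.
Step 3. [-3*(-x) = 3] leading coefficient -3: divide by -3, so div: -x = -1.
Step 4. [-x = -1] flip signs both sides. So neg: x = 1.

Answer: x ∈ {1}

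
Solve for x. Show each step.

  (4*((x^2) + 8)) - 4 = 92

Step 1. [(4*((x^2) + 8)) - 4 = 92] 4 divides every term; factor it out, so factor: ((x^2) + 8) - 1 = 23.
Step 2. [((x^2) + 8) - 1 = 23] add 1: x sits inside (… - 1). So sub: (x^2) + 8 = 24.
Step 3. [(x^2) + 8 = 24] +8 is outermost — subtract 8 both sides ⇒ sub: x^2 = 16.
Step 4. [x^2 = 16] √ both sides: 16 ≥ 0 gives two branches ⇒ sqrt: x = 4 or -4.

Answer: x ∈ {-4, 4}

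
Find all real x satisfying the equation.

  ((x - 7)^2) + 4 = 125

Step 1. [((x - 7)^2) + 4 = 125] subtract 4: x sits inside (… + 4) ⇒ sub: (x - 7)^2 = 121.
Step 2. [(x - 7)^2 = 121] 121 ≥ 0, LHS is (·)² — take ±√. So sqrt: x - 7 = 11 or -11.
Step 3. [x - 7 = 11 or -11] the outer -7 inverts by adding 7, so sub: x = 18 or -4.

Answer: x ∈ {-4, 18}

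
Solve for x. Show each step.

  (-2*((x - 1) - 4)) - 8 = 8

Step 1. [(-2*((x - 1) - 4)) - 8 = 8] -8 is outermost — add 8 both sides, so sub: -2*((x - 1) - 4) = 16.
Step 2. [-2*((x - 1) - 4) = 16] leading coefficient -2: divide by -2, so div: (x - 1) - 4 = -8.
Step 3. [(x - 1) - 4 = -8] the outer -4 inverts by adding 4. So sub: x - 1 = -4.
Step 4. [x - 1 = -4] add 1: x sits inside (… - 1). So sub: x = -3.

Answer: x ∈ {-3}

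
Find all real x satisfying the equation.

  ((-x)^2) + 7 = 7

Step 1. [((-x)^2) + 7 = 7] +7 is outermost — subtract 7 both sides. So sub: (-x)^2 = 0.
Step 2. [(-x)^2 = 0] LHS squared, RHS 0 ≥ 0: apply √ (±). So sqrt: -x = 0.
Step 3. [-x = 0] leading − — multiply by −1, so neg: x = 0.

Answer: x ∈ {0}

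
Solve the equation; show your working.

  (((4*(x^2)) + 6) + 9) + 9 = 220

Step 1. [(((4*(x^2)) + 6) + 9) + 9 = 220] +9 is outermost — subtract 9 both sides ⇒ sub: ((4*(x^2)) + 6) + 9 = 211.
Step 2. [((4*(x^2)) + 6) + 9 = 211] +9 is outermost — subtract 9 both sides. So sub: (4*(x^2)) + 6 = 202.
Step 3. [(4*(x^2)) + 6 = 202] peel the +6: subtract 6 from each side ⇒ sub: 4*(x^2) = 196.
Step 4. [4*(x^2) = 196] 4 out front; divide by 4. So div: x^2 = 49.
Step 5. [x^2 = 49] LHS squared, RHS 49 ≥ 0: apply √ (±), so sqrt: x = 7 or -7.

Answer: x ∈ {-7, 7}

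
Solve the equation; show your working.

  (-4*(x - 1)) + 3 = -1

Step 1. [(-4*(x - 1)) + 3 = -1] peel the +3: subtract 3 from each side ⇒ sub: -4*(x - 1) = -4.
Step 2. [-4*(x - 1) = -4] divide by the outer -4 ⇒ div: x - 1 = 1.
Step 3. [x - 1 = 1] 1 comes off first (add 1), so sub: x = 2.

Answer: x ∈ {2}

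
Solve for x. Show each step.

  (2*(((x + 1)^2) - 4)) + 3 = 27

Step 1. [(2*(((x + 1)^2) - 4)) + 3 = 27] peel the +3: subtract 3 from each side ⇒ sub: 2*(((x + 1)^2) - 4) = 24.
Step 2. [2*(((x + 1)^2) - 4) = 24] divide by the outer 2. So div: ((x + 1)^2) - 4 = 12.
Step 3. [((x + 1)^2) - 4 = 12] add 4: x sits inside (… - 4). So sub: (x + 1)^2 = 16.
Step 4. [(x + 1)^2 = 16] √ both sides: 16 ≥ 0 gives two branches. So sqrt: x + 1 = 4 or -4.
Step 5. [x + 1 = 4 or -4] subtract 1: x sits inside (… + 1) ⇒ sub: x = 3 or -5.

Answer: x ∈ {-5, 3}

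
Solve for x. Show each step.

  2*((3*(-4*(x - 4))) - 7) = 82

Step 1. [2*((3*(-4*(x - 4))) - 7) = 82] leading coefficient 2: divide by 2, so div: (3*(-4*(x - 4))) - 7 = 41.
Step 2. [(3*(-4*(x - 4))) - 7 = 41] -7 is outermost — add 7 both sides. So sub: 3*(-4*(x - 4)) = 48.
Step 3. [3*(-4*(x - 4)) = 48] divide by the outer 3. So div: -4*(x - 4) = 16.
Step 4. [-4*(x - 4) = 16] LHS = -4·(…); ÷-4 both sides, so div: x - 4 = -4.
Step 5. [x - 4 = -4] -4 is outermost — add 4 both sides ⇒ sub: x = 0.

Answer: x ∈ {0}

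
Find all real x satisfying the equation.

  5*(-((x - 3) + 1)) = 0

Step 1. [5*(-((x - 3) + 1)) = 0] LHS = 5·(…); ÷5 both sides, so div: -((x - 3) + 1) = 0.
Step 2. [-((x - 3) + 1) = 0] flip signs both sides, so neg: (x - 3) + 1 = 0.
Step 3. [(x - 3) + 1 = 0] 1 comes off first (subtract 1). So sub: x - 3 = -1.
Step 4. [x - 3 = -1] -3 is outermost — add 3 both sides, so sub: x = 2.

Answer: x ∈ {2}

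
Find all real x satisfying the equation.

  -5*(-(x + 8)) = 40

Step 1. [-5*(-(x + 8)) = 40] -5 out front; divide by -5 ⇒ div: -(x + 8) = -8.
Step 2. [-(x + 8) = -8] flip signs both sides, so neg: x + 8 = 8.
Step 3. [x + 8 = 8] the outer +8 inverts by subtracting 8. So sub: x = 0.

Answer: x ∈ {0}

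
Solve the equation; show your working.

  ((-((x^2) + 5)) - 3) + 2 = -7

Step 1. [((-((x^2) + 5)) - 3) + 2 = -7] peel the +2: subtract 2 from each side, so sub: (-((x^2) + 5)) - 3 = -9.
Step 2. [(-((x^2) + 5)) - 3 = -9] 3 comes off first (add 3), so sub: -((x^2) + 5) = -6.
Step 3. [-((x^2) + 5) = -6] leading − — multiply by −1 ⇒ neg: (x^2) + 5 = 6.
Step 4. [(x^2) + 5 = 6] 5 comes off first (subtract 5), so sub: x^2 = 1.
Step 5. [x^2 = 1] √ both sides: 1 ≥ 0 gives two branches, so sqrt: x = 1 or -1.

Answer: x ∈ {-1, 1}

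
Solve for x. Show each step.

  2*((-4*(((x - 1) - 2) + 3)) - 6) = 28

Step 1. [2*((-4*(((x - 1) - 2) + 3)) - 6) = 28] divide by the outer 2 ⇒ div: (-4*(((x - 1) - 2) + 3)) - 6 = 14.
Step 2. [(-4*(((x - 1) - 2) + 3)) - 6 = 14] 6 comes off first (add 6) ⇒ sub: -4*(((x - 1) - 2) + 3) = 20.
Step 3. [-4*(((x - 1) - 2) + 3) = 20] -4·(inner) — divide through by -4 ⇒ div: ((x - 1) - 2) + 3 = -5.
Step 4. [((x - 1) - 2) + 3 = -5] subtract 3: x sits inside (… + 3), so sub: (x - 1) - 2 = -8.
Step 5. [(x - 1) - 2 = -8] peel the -2: add 2 from each side. So sub: x - 1 = -6.
Step 6. [x - 1 = -6] the outer -1 inverts by adding 1. So sub: x = -5.

Answer: x ∈ {-5}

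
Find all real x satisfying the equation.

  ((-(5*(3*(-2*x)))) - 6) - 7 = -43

Step 1. [((-(5*(3*(-2*x)))) - 6) - 7 = -43] the outer -7 inverts by adding 7 ⇒ sub: (-(5*(3*(-2*x)))) - 6 = -36.
Step 2. [(-(5*(3*(-2*x)))) - 6 = -36] peel the -6: add 6 from each side ⇒ sub: -(5*(3*(-2*x))) = -30.
Step 3. [-(5*(3*(-2*x))) = -30] flip signs both sides. So neg: 5*(3*(-2*x)) = 30.
Step 4. [5*(3*(-2*x)) = 30] 5 out front; divide by 5, so div: 3*(-2*x) = 6.
Step 5. [3*(-2*x) = 6] divide by the outer 3. So div: -2*x = 2.
Step 6. [-2*x = 2] -2·(inner) — divide through by -2, so div: x = -1.

Answer: x ∈ {-1}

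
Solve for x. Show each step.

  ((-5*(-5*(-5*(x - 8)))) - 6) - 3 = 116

Step 1. [((-5*(-5*(-5*(x - 8)))) - 6) - 3 = 116] 3 comes off first (add 3) ⇒ sub: (-5*(-5*(-5*(x - 8)))) - 6 = 119.
Step 2. [(-5*(-5*(-5*(x - 8)))) - 6 = 119] -6 is outermost — add 6 both sides. So sub: -5*(-5*(-5*(x - 8))) = 125.
Step 3. [-5*(-5*(-5*(x - 8))) = 125] LHS = -5·(…); ÷-5 both sides. So div: -5*(-5*(x - 8)) = -25.
Step 4. [-5*(-5*(x - 8)) = -25] -5·(inner) — divide through by -5. So div: -5*(x - 8) = 5.
Step 5. [-5*(x - 8) = 5] -5·(inner) — divide through by -5, so div: x - 8 = -1.
Step 6. [x - 8 = -1] peel the -8: add 8 from each side ⇒ sub: x = 7.

Answer: x ∈ {7}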